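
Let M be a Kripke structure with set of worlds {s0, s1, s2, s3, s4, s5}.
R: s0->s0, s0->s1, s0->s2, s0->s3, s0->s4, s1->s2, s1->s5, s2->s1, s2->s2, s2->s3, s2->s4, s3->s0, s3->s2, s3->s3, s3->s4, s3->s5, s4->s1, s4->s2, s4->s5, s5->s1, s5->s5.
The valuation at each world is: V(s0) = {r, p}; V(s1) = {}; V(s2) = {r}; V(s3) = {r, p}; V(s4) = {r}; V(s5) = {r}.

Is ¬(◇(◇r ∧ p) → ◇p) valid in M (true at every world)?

No

Recall that ◇ψ holds at a world iff ψ holds at some accessible world.
Let φ = ¬(◇(◇r ∧ p) → ◇p). Evaluate φ at each world:
  s0 (successors {s0, s1, s2, s3, s4}): φ is false.
  s1 (successors {s2, s5}): φ is false.
  s2 (successors {s1, s2, s3, s4}): φ is false.
  s3 (successors {s0, s2, s3, s4, s5}): φ is false.
  s4 (successors {s1, s2, s5}): φ is false.
  s5 (successors {s1, s5}): φ is false.
Detail at s0 (counterexample):
  At s0: ◇(◇r ∧ p) → ◇p is true, so ¬(◇(◇r ∧ p) → ◇p) is false.
    At s0: ◇(◇r ∧ p) is true, ◇p is true, so ◇(◇r ∧ p) → ◇p is true.
      At s0: ◇(◇r ∧ p) requires ◇r ∧ p at some successor in {s0, s1, s2, s3, s4}.
        ◇r ∧ p holds at s0, so ◇(◇r ∧ p) is true at s0.
      At s0: ◇p requires p at some successor in {s0, s1, s2, s3, s4}.
        p holds at s0, so ◇p is true at s0.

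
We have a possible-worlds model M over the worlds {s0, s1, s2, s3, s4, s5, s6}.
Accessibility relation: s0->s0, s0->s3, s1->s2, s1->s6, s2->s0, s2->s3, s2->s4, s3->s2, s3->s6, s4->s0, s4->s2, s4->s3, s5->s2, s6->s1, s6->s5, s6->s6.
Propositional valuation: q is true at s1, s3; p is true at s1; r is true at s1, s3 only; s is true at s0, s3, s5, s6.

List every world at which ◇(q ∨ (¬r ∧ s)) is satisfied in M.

Let φ = ◇(q ∨ (¬r ∧ s)). Evaluate φ at each world:
  s0 (successors {s0, s3}): φ is true.
  s1 (successors {s2, s6}): φ is true.
  s2 (successors {s0, s3, s4}): φ is true.
  s3 (successors {s2, s6}): φ is true.
  s4 (successors {s0, s2, s3}): φ is true.
  s5 (successors {s2}): φ is false.
  s6 (successors {s1, s5, s6}): φ is true.
For instance, at s1:
  At s1: ◇(q ∨ (¬r ∧ s)) requires q ∨ (¬r ∧ s) at some successor in {s2, s6}.
    q ∨ (¬r ∧ s) holds at s6, so ◇(q ∨ (¬r ∧ s)) is true at s1.
Satisfying worlds: {s0, s1, s2, s3, s4, s6}

s0, s1, s2, s3, s4, s6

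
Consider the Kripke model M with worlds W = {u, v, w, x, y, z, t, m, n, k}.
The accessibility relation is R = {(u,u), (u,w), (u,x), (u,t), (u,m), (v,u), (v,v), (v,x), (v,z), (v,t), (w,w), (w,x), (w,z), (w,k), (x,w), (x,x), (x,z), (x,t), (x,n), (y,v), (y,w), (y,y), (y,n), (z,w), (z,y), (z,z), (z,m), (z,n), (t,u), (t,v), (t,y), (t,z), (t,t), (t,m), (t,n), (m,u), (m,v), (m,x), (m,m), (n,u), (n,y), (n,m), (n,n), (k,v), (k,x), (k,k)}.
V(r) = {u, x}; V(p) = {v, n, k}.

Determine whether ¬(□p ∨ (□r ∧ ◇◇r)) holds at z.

Yes

At z: □p ∨ (□r ∧ ◇◇r) is false, so ¬(□p ∨ (□r ∧ ◇◇r)) is true.
  At z: □p is false, □r ∧ ◇◇r is false, so □p ∨ (□r ∧ ◇◇r) is false.
    At z: □p requires p at every successor {w, y, z, m, n}.
      p fails at w, so □p is false at z.
    At z: □r is false, ◇◇r is true, so □r ∧ ◇◇r is false.
      At z: □r requires r at every successor {w, y, z, m, n}.
        r fails at w, so □r is false at z.
      At z: ◇◇r requires ◇r at some successor in {w, y, z, m, n}.
        ◇r holds at w, so ◇◇r is true at z.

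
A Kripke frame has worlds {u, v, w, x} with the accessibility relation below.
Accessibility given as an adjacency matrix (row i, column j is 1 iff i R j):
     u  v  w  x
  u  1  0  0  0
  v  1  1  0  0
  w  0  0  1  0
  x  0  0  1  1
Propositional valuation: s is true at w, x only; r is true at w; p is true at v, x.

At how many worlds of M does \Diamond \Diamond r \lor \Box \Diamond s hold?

2

Let φ = \Diamond \Diamond r \lor \Box \Diamond s. Evaluate φ at each world:
  u (successors {u}): φ is false.
  v (successors {u, v}): φ is false.
  w (successors {w}): φ is true.
  x (successors {w, x}): φ is true.
For instance, at x:
  At x: \Diamond \Diamond r is true, \Box \Diamond s is true, so \Diamond \Diamond r \lor \Box \Diamond s is true.
    At x: \Diamond \Diamond r requires \Diamond r at some successor in {w, x}.
      \Diamond r holds at w, so \Diamond \Diamond r is true at x.
    At x: \Box \Diamond s requires \Diamond s at every successor {w, x}.
      At w: \Diamond s is true.
      At x: \Diamond s is true.
    So \Box \Diamond s is true at x.
Satisfying worlds: {w, x}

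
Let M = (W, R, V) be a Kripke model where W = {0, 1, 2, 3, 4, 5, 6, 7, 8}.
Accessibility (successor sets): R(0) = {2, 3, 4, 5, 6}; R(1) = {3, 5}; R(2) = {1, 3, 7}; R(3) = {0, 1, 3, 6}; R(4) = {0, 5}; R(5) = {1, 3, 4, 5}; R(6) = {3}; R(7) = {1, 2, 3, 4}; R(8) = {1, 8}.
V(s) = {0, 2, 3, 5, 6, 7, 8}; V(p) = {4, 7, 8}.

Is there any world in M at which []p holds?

No

Let φ = []p. Evaluate φ at each world:
  0 (successors {2, 3, 4, 5, 6}): φ is false.
  1 (successors {3, 5}): φ is false.
  2 (successors {1, 3, 7}): φ is false.
  3 (successors {0, 1, 3, 6}): φ is false.
  4 (successors {0, 5}): φ is false.
  5 (successors {1, 3, 4, 5}): φ is false.
  6 (successors {3}): φ is false.
  7 (successors {1, 2, 3, 4}): φ is false.
  8 (successors {1, 8}): φ is false.
For instance, at 2:
  At 2: []p requires p at every successor {1, 3, 7}.
    p fails at 1, so []p is false at 2.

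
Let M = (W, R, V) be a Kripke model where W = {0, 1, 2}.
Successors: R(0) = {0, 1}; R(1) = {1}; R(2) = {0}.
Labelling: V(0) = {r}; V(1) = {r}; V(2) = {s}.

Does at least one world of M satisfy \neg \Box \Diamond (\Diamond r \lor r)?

No

Let φ = \neg \Box \Diamond (\Diamond r \lor r). Evaluate φ at each world:
  0 (successors {0, 1}): φ is false.
  1 (successors {1}): φ is false.
  2 (successors {0}): φ is false.
For instance, at 0:
  At 0: \Box \Diamond (\Diamond r \lor r) is true, so \neg \Box \Diamond (\Diamond r \lor r) is false.
    At 0: \Box \Diamond (\Diamond r \lor r) requires \Diamond (\Diamond r \lor r) at every successor {0, 1}.
      At 0: \Diamond (\Diamond r \lor r) is true.
      At 1: \Diamond (\Diamond r \lor r) is true.
    So \Box \Diamond (\Diamond r \lor r) is true at 0.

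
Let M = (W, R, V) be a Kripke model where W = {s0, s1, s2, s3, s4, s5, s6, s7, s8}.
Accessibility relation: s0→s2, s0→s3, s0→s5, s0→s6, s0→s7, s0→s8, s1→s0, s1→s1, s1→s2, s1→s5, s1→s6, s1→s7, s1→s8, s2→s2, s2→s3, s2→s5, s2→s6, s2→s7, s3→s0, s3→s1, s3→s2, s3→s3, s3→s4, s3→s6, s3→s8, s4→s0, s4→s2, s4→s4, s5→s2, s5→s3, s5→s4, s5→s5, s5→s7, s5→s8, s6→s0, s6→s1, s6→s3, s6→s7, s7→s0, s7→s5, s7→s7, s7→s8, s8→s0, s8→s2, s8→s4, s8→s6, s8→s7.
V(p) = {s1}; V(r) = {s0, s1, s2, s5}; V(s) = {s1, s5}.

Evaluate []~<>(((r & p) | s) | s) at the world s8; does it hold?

Recall that []ψ holds at a world iff ψ holds at every accessible world, and <>ψ holds iff ψ holds at some accessible world.
At s8: []~<>(((r & p) | s) | s) requires ~<>(((r & p) | s) | s) at every successor {s0, s2, s4, s6, s7}.
  ~<>(((r & p) | s) | s) fails at s0, so []~<>(((r & p) | s) | s) is false at s8.
    At s0: <>(((r & p) | s) | s) is true, so ~<>(((r & p) | s) | s) is false.
      At s0: <>(((r & p) | s) | s) requires ((r & p) | s) | s at some successor in {s2, s3, s5, s6, s7, s8}.
        ((r & p) | s) | s holds at s5, so <>(((r & p) | s) | s) is true at s0.

No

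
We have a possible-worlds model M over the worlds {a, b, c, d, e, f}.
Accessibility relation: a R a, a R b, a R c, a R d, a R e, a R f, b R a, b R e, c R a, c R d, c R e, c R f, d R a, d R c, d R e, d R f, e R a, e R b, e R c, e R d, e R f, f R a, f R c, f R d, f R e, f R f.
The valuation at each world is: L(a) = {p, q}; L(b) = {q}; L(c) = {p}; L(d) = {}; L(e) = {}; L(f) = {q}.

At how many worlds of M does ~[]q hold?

6

Let φ = ~[]q. Evaluate φ at each world:
  a (successors {a, b, c, d, e, f}): φ is true.
  b (successors {a, e}): φ is true.
  c (successors {a, d, e, f}): φ is true.
  d (successors {a, c, e, f}): φ is true.
  e (successors {a, b, c, d, f}): φ is true.
  f (successors {a, c, d, e, f}): φ is true.
For instance, at a:
  At a: []q is false, so ~[]q is true.
    At a: []q requires q at every successor {a, b, c, d, e, f}.
      q fails at c, so []q is false at a.
Satisfying worlds: {a, b, c, d, e, f}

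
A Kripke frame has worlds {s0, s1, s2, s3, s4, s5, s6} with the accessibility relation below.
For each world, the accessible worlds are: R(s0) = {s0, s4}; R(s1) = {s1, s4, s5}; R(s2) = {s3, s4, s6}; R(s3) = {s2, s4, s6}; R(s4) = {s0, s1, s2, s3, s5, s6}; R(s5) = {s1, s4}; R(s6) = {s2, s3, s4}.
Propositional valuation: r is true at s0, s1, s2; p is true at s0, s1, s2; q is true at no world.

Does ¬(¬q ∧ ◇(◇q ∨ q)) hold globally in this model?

Yes

Let φ = ¬(¬q ∧ ◇(◇q ∨ q)). Evaluate φ at each world:
  s0 (successors {s0, s4}): φ is true.
  s1 (successors {s1, s4, s5}): φ is true.
  s2 (successors {s3, s4, s6}): φ is true.
  s3 (successors {s2, s4, s6}): φ is true.
  s4 (successors {s0, s1, s2, s3, s5, s6}): φ is true.
  s5 (successors {s1, s4}): φ is true.
  s6 (successors {s2, s3, s4}): φ is true.
For instance, at s3:
  At s3: ¬q ∧ ◇(◇q ∨ q) is false, so ¬(¬q ∧ ◇(◇q ∨ q)) is true.
    At s3: ¬q is true, ◇(◇q ∨ q) is false, so ¬q ∧ ◇(◇q ∨ q) is false.
      At s3: ◇(◇q ∨ q) requires ◇q ∨ q at some successor in {s2, s4, s6}.
        At s2: ◇q ∨ q is false.
        At s4: ◇q ∨ q is false.
        At s6: ◇q ∨ q is false.
      So ◇(◇q ∨ q) is false at s3.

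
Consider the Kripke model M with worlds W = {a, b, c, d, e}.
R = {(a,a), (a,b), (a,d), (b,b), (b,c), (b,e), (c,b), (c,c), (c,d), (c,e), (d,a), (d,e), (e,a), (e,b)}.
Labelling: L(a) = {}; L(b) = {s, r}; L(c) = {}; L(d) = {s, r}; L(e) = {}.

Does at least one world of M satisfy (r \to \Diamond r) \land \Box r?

No

Recall that \Box ψ holds at a world iff ψ holds at every accessible world, and \Diamond ψ holds iff ψ holds at some accessible world.
Let φ = (r \to \Diamond r) \land \Box r. Evaluate φ at each world:
  a (successors {a, b, d}): φ is false.
  b (successors {b, c, e}): φ is false.
  c (successors {b, c, d, e}): φ is false.
  d (successors {a, e}): φ is false.
  e (successors {a, b}): φ is false.
For instance, at a:
  At a: r \to \Diamond r is true, \Box r is false, so (r \to \Diamond r) \land \Box r is false.
    At a: r is false, \Diamond r is true, so r \to \Diamond r is true.
      At a: \Diamond r requires r at some successor in {a, b, d}.
        r holds at b, so \Diamond r is true at a.
    At a: \Box r requires r at every successor {a, b, d}.
      r fails at a, so \Box r is false at a.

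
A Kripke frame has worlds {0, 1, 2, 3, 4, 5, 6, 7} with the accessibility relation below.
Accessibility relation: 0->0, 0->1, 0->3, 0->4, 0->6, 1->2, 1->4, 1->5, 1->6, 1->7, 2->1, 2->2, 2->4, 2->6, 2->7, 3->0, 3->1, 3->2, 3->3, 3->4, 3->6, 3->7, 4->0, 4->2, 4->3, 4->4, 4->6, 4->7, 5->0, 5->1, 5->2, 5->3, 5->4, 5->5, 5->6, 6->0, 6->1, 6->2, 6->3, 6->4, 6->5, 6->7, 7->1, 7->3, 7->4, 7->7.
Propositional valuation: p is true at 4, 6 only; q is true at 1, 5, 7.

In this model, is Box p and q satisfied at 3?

Recall that Box ψ holds at a world iff ψ holds at every accessible world, and Dia ψ holds iff ψ holds at some accessible world.
At 3: Box p is false, q is false, so Box p and q is false.
  At 3: Box p requires p at every successor {0, 1, 2, 3, 4, 6, 7}.
    p fails at 0, so Box p is false at 3.

No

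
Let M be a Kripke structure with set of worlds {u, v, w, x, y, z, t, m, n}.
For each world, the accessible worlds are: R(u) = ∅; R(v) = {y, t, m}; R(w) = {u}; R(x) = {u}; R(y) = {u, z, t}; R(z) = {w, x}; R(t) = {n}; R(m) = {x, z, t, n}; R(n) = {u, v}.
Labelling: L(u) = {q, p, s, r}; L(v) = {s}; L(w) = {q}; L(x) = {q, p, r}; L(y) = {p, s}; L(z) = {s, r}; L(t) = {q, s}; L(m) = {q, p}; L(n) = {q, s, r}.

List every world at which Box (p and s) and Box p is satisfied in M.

u, w, x

Recall that Box ψ holds at a world iff ψ holds at every accessible world, and Dia ψ holds iff ψ holds at some accessible world.
Let φ = Box (p and s) and Box p. Evaluate φ at each world:
  u (successors ∅): φ is true.
  v (successors {y, t, m}): φ is false.
  w (successors {u}): φ is true.
  x (successors {u}): φ is true.
  y (successors {u, z, t}): φ is false.
  z (successors {w, x}): φ is false.
  t (successors {n}): φ is false.
  m (successors {x, z, t, n}): φ is false.
  n (successors {u, v}): φ is false.
For instance, at v:
  At v: Box (p and s) is false, Box p is false, so Box (p and s) and Box p is false.
    At v: Box (p and s) requires p and s at every successor {y, t, m}.
      p and s fails at t, so Box (p and s) is false at v.
    At v: Box p requires p at every successor {y, t, m}.
      p fails at t, so Box p is false at v.
Satisfying worlds: {u, w, x}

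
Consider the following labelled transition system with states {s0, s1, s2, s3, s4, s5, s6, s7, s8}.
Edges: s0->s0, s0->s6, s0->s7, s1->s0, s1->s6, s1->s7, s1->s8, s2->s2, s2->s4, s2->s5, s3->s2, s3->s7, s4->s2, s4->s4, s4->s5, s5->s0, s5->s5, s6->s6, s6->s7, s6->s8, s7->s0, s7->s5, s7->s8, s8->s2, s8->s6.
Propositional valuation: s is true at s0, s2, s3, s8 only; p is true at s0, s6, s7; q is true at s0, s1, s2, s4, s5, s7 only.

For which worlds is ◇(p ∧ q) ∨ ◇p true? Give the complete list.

s0, s1, s3, s5, s6, s7, s8

Recall that ◇ψ holds at a world iff ψ holds at some accessible world.
Let φ = ◇(p ∧ q) ∨ ◇p. Evaluate φ at each world:
  s0 (successors {s0, s6, s7}): φ is true.
  s1 (successors {s0, s6, s7, s8}): φ is true.
  s2 (successors {s2, s4, s5}): φ is false.
  s3 (successors {s2, s7}): φ is true.
  s4 (successors {s2, s4, s5}): φ is false.
  s5 (successors {s0, s5}): φ is true.
  s6 (successors {s6, s7, s8}): φ is true.
  s7 (successors {s0, s5, s8}): φ is true.
  s8 (successors {s2, s6}): φ is true.
For instance, at s0:
  At s0: ◇(p ∧ q) is true, ◇p is true, so ◇(p ∧ q) ∨ ◇p is true.
    At s0: ◇(p ∧ q) requires p ∧ q at some successor in {s0, s6, s7}.
      p ∧ q holds at s0, so ◇(p ∧ q) is true at s0.
    At s0: ◇p requires p at some successor in {s0, s6, s7}.
      p holds at s0, so ◇p is true at s0.
Satisfying worlds: {s0, s1, s3, s5, s6, s7, s8}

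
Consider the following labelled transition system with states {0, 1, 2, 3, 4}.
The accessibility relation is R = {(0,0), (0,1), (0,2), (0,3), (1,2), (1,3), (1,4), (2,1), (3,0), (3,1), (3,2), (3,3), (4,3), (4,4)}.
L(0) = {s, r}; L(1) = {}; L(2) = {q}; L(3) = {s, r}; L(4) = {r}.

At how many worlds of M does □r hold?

1

Let φ = □r. Evaluate φ at each world:
  0 (successors {0, 1, 2, 3}): φ is false.
  1 (successors {2, 3, 4}): φ is false.
  2 (successors {1}): φ is false.
  3 (successors {0, 1, 2, 3}): φ is false.
  4 (successors {3, 4}): φ is true.
For instance, at 2:
  At 2: □r requires r at every successor {1}.
    r fails at 1, so □r is false at 2.
Satisfying worlds: {4}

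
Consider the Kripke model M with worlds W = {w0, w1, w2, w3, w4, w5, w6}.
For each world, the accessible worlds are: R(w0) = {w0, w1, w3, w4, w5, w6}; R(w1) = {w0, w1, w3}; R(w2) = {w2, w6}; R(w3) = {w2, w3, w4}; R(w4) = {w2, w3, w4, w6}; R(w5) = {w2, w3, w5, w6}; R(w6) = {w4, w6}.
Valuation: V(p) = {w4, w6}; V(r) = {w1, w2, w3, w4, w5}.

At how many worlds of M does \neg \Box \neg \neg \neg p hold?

6

Let φ = \neg \Box \neg \neg \neg p. Evaluate φ at each world:
  w0 (successors {w0, w1, w3, w4, w5, w6}): φ is true.
  w1 (successors {w0, w1, w3}): φ is false.
  w2 (successors {w2, w6}): φ is true.
  w3 (successors {w2, w3, w4}): φ is true.
  w4 (successors {w2, w3, w4, w6}): φ is true.
  w5 (successors {w2, w3, w5, w6}): φ is true.
  w6 (successors {w4, w6}): φ is true.
For instance, at w3:
  At w3: \Box \neg \neg \neg p is false, so \neg \Box \neg \neg \neg p is true.
    At w3: \Box \neg \neg \neg p requires \neg \neg \neg p at every successor {w2, w3, w4}.
      \neg \neg \neg p fails at w4, so \Box \neg \neg \neg p is false at w3.
Satisfying worlds: {w0, w2, w3, w4, w5, w6}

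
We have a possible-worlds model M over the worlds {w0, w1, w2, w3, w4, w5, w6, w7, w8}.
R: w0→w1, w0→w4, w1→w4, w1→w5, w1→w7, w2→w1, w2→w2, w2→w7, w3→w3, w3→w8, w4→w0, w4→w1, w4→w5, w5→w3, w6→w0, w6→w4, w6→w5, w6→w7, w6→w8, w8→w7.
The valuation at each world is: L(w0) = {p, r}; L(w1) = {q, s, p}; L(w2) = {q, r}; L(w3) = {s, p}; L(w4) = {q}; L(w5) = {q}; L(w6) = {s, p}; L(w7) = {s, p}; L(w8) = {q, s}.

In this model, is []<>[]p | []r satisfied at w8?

No

At w8: []<>[]p is false, []r is false, so []<>[]p | []r is false.
  At w8: []<>[]p requires <>[]p at every successor {w7}.
    <>[]p fails at w7, so []<>[]p is false at w8.
      At w7: no accessible worlds, so <>[]p is false.
  At w8: []r requires r at every successor {w7}.
    r fails at w7, so []r is false at w8.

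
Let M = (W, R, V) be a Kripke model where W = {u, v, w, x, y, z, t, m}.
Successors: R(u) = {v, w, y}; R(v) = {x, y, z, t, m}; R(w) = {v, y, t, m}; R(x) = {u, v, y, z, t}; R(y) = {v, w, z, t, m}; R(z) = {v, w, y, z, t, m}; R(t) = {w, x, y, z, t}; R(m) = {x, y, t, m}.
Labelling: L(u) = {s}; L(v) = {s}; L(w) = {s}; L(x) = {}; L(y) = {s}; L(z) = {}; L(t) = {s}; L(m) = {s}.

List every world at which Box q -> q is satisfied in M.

Let φ = Box q -> q. Evaluate φ at each world:
  u (successors {v, w, y}): φ is true.
  v (successors {x, y, z, t, m}): φ is true.
  w (successors {v, y, t, m}): φ is true.
  x (successors {u, v, y, z, t}): φ is true.
  y (successors {v, w, z, t, m}): φ is true.
  z (successors {v, w, y, z, t, m}): φ is true.
  t (successors {w, x, y, z, t}): φ is true.
  m (successors {x, y, t, m}): φ is true.
For instance, at u:
  At u: Box q is false, q is false, so Box q -> q is true.
    At u: Box q requires q at every successor {v, w, y}.
      q fails at v, so Box q is false at u.
Satisfying worlds: {u, v, w, x, y, z, t, m}

u, v, w, x, y, z, t, m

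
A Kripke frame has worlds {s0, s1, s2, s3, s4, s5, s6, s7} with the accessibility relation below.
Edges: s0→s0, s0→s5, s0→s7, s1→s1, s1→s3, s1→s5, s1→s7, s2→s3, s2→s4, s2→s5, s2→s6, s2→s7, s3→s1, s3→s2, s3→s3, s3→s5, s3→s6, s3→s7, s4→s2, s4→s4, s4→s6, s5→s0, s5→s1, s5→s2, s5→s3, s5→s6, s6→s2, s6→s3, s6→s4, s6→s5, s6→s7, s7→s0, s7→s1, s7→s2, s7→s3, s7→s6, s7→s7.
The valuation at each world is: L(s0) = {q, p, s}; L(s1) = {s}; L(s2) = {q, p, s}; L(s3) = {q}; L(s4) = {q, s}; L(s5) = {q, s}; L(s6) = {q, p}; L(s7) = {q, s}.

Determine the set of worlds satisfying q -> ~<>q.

Let φ = q -> ~<>q. Evaluate φ at each world:
  s0 (successors {s0, s5, s7}): φ is false.
  s1 (successors {s1, s3, s5, s7}): φ is true.
  s2 (successors {s3, s4, s5, s6, s7}): φ is false.
  s3 (successors {s1, s2, s3, s5, s6, s7}): φ is false.
  s4 (successors {s2, s4, s6}): φ is false.
  s5 (successors {s0, s1, s2, s3, s6}): φ is false.
  s6 (successors {s2, s3, s4, s5, s7}): φ is false.
  s7 (successors {s0, s1, s2, s3, s6, s7}): φ is false.
For instance, at s4:
  At s4: q is true, ~<>q is false, so q -> ~<>q is false.
    At s4: <>q is true, so ~<>q is false.
      At s4: <>q requires q at some successor in {s2, s4, s6}.
        q holds at s2, so <>q is true at s4.
Satisfying worlds: {s1}

s1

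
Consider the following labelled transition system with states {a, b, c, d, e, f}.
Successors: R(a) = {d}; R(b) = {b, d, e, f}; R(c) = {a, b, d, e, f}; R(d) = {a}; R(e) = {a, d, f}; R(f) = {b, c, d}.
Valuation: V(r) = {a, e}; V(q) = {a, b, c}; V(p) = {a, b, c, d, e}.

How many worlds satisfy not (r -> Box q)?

Let φ = not (r -> Box q). Evaluate φ at each world:
  a (successors {d}): φ is true.
  b (successors {b, d, e, f}): φ is false.
  c (successors {a, b, d, e, f}): φ is false.
  d (successors {a}): φ is false.
  e (successors {a, d, f}): φ is true.
  f (successors {b, c, d}): φ is false.
For instance, at a:
  At a: r -> Box q is false, so not (r -> Box q) is true.
    At a: r is true, Box q is false, so r -> Box q is false.
      At a: Box q requires q at every successor {d}.
        q fails at d, so Box q is false at a.
Satisfying worlds: {a, e}

2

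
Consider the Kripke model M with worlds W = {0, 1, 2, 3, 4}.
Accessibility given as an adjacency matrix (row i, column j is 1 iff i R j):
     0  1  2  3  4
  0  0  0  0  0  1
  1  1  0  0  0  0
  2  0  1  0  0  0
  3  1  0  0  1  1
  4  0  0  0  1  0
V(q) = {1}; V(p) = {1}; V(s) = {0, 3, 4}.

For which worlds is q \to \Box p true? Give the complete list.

Let φ = q \to \Box p. Evaluate φ at each world:
  0 (successors {4}): φ is true.
  1 (successors {0}): φ is false.
  2 (successors {1}): φ is true.
  3 (successors {0, 3, 4}): φ is true.
  4 (successors {3}): φ is true.
For instance, at 3:
  At 3: q is false, \Box p is false, so q \to \Box p is true.
    At 3: \Box p requires p at every successor {0, 3, 4}.
      p fails at 0, so \Box p is false at 3.
Satisfying worlds: {0, 2, 3, 4}

0, 2, 3, 4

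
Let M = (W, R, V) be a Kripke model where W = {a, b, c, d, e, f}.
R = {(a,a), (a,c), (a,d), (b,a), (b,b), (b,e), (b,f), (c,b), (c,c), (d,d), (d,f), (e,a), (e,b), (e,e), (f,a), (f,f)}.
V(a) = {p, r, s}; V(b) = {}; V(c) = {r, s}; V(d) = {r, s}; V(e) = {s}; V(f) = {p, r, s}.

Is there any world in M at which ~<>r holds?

Let φ = ~<>r. Evaluate φ at each world:
  a (successors {a, c, d}): φ is false.
  b (successors {a, b, e, f}): φ is false.
  c (successors {b, c}): φ is false.
  d (successors {d, f}): φ is false.
  e (successors {a, b, e}): φ is false.
  f (successors {a, f}): φ is false.
For instance, at c:
  At c: <>r is true, so ~<>r is false.
    At c: <>r requires r at some successor in {b, c}.
      r holds at c, so <>r is true at c.

No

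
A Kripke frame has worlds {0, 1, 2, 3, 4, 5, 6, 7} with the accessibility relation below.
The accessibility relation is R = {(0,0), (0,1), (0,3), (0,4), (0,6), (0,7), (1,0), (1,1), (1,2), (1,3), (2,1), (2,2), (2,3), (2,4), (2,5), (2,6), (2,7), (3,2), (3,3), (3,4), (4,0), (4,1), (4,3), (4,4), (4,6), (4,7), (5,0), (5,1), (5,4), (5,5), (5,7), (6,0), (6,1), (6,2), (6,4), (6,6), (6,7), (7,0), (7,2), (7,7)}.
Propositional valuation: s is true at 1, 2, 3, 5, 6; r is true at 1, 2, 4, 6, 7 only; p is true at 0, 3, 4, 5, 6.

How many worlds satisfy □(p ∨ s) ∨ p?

6

Recall that □ψ holds at a world iff ψ holds at every accessible world, and ◇ψ holds iff ψ holds at some accessible world.
Let φ = □(p ∨ s) ∨ p. Evaluate φ at each world:
  0 (successors {0, 1, 3, 4, 6, 7}): φ is true.
  1 (successors {0, 1, 2, 3}): φ is true.
  2 (successors {1, 2, 3, 4, 5, 6, 7}): φ is false.
  3 (successors {2, 3, 4}): φ is true.
  4 (successors {0, 1, 3, 4, 6, 7}): φ is true.
  5 (successors {0, 1, 4, 5, 7}): φ is true.
  6 (successors {0, 1, 2, 4, 6, 7}): φ is true.
  7 (successors {0, 2, 7}): φ is false.
For instance, at 5:
  At 5: □(p ∨ s) is false, p is true, so □(p ∨ s) ∨ p is true.
    At 5: □(p ∨ s) requires p ∨ s at every successor {0, 1, 4, 5, 7}.
      p ∨ s fails at 7, so □(p ∨ s) is false at 5.
Satisfying worlds: {0, 1, 3, 4, 5, 6}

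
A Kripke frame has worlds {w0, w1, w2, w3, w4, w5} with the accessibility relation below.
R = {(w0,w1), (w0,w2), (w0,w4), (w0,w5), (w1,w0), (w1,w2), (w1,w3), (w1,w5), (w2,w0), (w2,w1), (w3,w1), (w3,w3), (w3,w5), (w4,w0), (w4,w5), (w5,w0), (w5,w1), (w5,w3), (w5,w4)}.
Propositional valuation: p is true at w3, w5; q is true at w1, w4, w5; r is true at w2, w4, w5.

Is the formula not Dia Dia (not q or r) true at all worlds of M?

No

Recall that Dia ψ holds at a world iff ψ holds at some accessible world.
Let φ = not Dia Dia (not q or r). Evaluate φ at each world:
  w0 (successors {w1, w2, w4, w5}): φ is false.
  w1 (successors {w0, w2, w3, w5}): φ is false.
  w2 (successors {w0, w1}): φ is false.
  w3 (successors {w1, w3, w5}): φ is false.
  w4 (successors {w0, w5}): φ is false.
  w5 (successors {w0, w1, w3, w4}): φ is false.
Detail at w0 (counterexample):
  At w0: Dia Dia (not q or r) is true, so not Dia Dia (not q or r) is false.
    At w0: Dia Dia (not q or r) requires Dia (not q or r) at some successor in {w1, w2, w4, w5}.
      Dia (not q or r) holds at w1, so Dia Dia (not q or r) is true at w0.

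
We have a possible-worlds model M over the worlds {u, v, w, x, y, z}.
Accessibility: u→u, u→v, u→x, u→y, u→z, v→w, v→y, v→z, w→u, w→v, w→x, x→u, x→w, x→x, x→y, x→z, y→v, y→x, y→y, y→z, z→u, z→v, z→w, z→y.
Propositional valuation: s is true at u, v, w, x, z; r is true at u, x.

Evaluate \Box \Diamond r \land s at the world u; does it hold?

No

Recall that \Box ψ holds at a world iff ψ holds at every accessible world, and \Diamond ψ holds iff ψ holds at some accessible world.
At u: \Box \Diamond r is false, s is true, so \Box \Diamond r \land s is false.
  At u: \Box \Diamond r requires \Diamond r at every successor {u, v, x, y, z}.
    \Diamond r fails at v, so \Box \Diamond r is false at u.
      At v: \Diamond r requires r at some successor in {w, y, z}.
        At w: r is false.
        At y: r is false.
        At z: r is false.
      So \Diamond r is false at v.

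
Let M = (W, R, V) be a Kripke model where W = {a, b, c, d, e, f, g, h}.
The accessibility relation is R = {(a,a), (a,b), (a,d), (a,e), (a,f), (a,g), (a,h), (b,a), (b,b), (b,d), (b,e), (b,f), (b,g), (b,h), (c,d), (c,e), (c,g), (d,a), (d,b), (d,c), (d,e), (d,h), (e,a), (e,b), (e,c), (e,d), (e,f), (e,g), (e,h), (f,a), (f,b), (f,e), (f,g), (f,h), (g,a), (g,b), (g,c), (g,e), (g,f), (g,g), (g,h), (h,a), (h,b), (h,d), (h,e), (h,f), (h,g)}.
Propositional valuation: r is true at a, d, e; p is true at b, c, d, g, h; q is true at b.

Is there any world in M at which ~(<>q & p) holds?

Yes

Let φ = ~(<>q & p). Evaluate φ at each world:
  a (successors {a, b, d, e, f, g, h}): φ is true.
  b (successors {a, b, d, e, f, g, h}): φ is false.
  c (successors {d, e, g}): φ is true.
  d (successors {a, b, c, e, h}): φ is false.
  e (successors {a, b, c, d, f, g, h}): φ is true.
  f (successors {a, b, e, g, h}): φ is true.
  g (successors {a, b, c, e, f, g, h}): φ is false.
  h (successors {a, b, d, e, f, g}): φ is false.
Detail at a (witness):
  At a: <>q & p is false, so ~(<>q & p) is true.
    At a: <>q is true, p is false, so <>q & p is false.
      At a: <>q requires q at some successor in {a, b, d, e, f, g, h}.
        q holds at b, so <>q is true at a.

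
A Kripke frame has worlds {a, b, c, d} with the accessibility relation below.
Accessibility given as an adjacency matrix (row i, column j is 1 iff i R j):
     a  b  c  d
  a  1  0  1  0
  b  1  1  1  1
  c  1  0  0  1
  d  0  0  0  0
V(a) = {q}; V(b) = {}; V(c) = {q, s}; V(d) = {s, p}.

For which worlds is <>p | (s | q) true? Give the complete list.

a, b, c, d

Let φ = <>p | (s | q). Evaluate φ at each world:
  a (successors {a, c}): φ is true.
  b (successors {a, b, c, d}): φ is true.
  c (successors {a, d}): φ is true.
  d (successors ∅): φ is true.
For instance, at c:
  At c: <>p is true, s | q is true, so <>p | (s | q) is true.
    At c: <>p requires p at some successor in {a, d}.
      p holds at d, so <>p is true at c.
Satisfying worlds: {a, b, c, d}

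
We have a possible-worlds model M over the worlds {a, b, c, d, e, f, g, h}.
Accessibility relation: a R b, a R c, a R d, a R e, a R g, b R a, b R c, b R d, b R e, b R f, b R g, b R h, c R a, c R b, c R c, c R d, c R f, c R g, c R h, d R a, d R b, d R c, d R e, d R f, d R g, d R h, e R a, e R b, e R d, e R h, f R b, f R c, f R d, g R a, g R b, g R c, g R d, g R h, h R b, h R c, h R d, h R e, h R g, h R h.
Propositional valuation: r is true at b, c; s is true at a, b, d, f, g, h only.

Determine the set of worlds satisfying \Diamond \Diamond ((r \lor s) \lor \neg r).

Let φ = \Diamond \Diamond ((r \lor s) \lor \neg r). Evaluate φ at each world:
  a (successors {b, c, d, e, g}): φ is true.
  b (successors {a, c, d, e, f, g, h}): φ is true.
  c (successors {a, b, c, d, f, g, h}): φ is true.
  d (successors {a, b, c, e, f, g, h}): φ is true.
  e (successors {a, b, d, h}): φ is true.
  f (successors {b, c, d}): φ is true.
  g (successors {a, b, c, d, h}): φ is true.
  h (successors {b, c, d, e, g, h}): φ is true.
For instance, at c:
  At c: \Diamond \Diamond ((r \lor s) \lor \neg r) requires \Diamond ((r \lor s) \lor \neg r) at some successor in {a, b, c, d, f, g, h}.
    \Diamond ((r \lor s) \lor \neg r) holds at a, so \Diamond \Diamond ((r \lor s) \lor \neg r) is true at c.
      At a: \Diamond ((r \lor s) \lor \neg r) requires (r \lor s) \lor \neg r at some successor in {b, c, d, e, g}.
        (r \lor s) \lor \neg r holds at b, so \Diamond ((r \lor s) \lor \neg r) is true at a.
Satisfying worlds: {a, b, c, d, e, f, g, h}

a, b, c, d, e, f, g, h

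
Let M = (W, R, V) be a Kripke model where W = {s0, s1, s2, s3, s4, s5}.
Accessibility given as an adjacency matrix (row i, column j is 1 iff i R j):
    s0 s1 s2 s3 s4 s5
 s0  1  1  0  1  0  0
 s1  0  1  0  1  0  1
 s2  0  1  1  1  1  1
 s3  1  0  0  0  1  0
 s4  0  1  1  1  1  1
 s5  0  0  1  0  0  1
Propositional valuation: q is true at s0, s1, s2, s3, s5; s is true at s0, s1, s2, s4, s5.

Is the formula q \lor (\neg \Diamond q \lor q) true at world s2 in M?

At s2: q is true, \neg \Diamond q \lor q is true, so q \lor (\neg \Diamond q \lor q) is true.
  At s2: \neg \Diamond q is false, q is true, so \neg \Diamond q \lor q is true.
    At s2: \Diamond q is true, so \neg \Diamond q is false.
      At s2: \Diamond q requires q at some successor in {s1, s2, s3, s4, s5}.
        q holds at s1, so \Diamond q is true at s2.

Yes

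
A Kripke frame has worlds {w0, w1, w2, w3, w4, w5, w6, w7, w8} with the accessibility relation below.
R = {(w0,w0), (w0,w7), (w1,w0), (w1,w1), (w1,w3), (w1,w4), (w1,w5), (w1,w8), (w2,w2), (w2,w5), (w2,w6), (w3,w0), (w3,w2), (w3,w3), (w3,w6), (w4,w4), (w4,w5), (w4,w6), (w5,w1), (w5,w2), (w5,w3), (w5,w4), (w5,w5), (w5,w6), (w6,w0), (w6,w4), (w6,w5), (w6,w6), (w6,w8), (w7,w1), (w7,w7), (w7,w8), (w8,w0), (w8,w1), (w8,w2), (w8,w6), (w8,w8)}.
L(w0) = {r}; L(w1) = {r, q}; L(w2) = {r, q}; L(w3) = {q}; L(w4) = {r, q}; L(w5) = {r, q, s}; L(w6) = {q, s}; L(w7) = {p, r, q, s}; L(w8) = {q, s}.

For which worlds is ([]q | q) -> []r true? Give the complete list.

Let φ = ([]q | q) -> []r. Evaluate φ at each world:
  w0 (successors {w0, w7}): φ is true.
  w1 (successors {w0, w1, w3, w4, w5, w8}): φ is false.
  w2 (successors {w2, w5, w6}): φ is false.
  w3 (successors {w0, w2, w3, w6}): φ is false.
  w4 (successors {w4, w5, w6}): φ is false.
  w5 (successors {w1, w2, w3, w4, w5, w6}): φ is false.
  w6 (successors {w0, w4, w5, w6, w8}): φ is false.
  w7 (successors {w1, w7, w8}): φ is false.
  w8 (successors {w0, w1, w2, w6, w8}): φ is false.
For instance, at w7:
  At w7: []q | q is true, []r is false, so ([]q | q) -> []r is false.
    At w7: []q is true, q is true, so []q | q is true.
      At w7: []q requires q at every successor {w1, w7, w8}.
        At w1: q is true.
        At w7: q is true.
        At w8: q is true.
      So []q is true at w7.
    At w7: []r requires r at every successor {w1, w7, w8}.
      r fails at w8, so []r is false at w7.
Satisfying worlds: {w0}

w0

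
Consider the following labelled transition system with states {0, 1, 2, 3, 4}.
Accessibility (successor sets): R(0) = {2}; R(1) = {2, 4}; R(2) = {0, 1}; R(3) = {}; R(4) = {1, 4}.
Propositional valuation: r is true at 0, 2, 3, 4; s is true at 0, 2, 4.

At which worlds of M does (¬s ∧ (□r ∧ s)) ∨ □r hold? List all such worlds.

0, 1, 3

Let φ = (¬s ∧ (□r ∧ s)) ∨ □r. Evaluate φ at each world:
  0 (successors {2}): φ is true.
  1 (successors {2, 4}): φ is true.
  2 (successors {0, 1}): φ is false.
  3 (successors ∅): φ is true.
  4 (successors {1, 4}): φ is false.
For instance, at 4:
  At 4: ¬s ∧ (□r ∧ s) is false, □r is false, so (¬s ∧ (□r ∧ s)) ∨ □r is false.
    At 4: ¬s is false, □r ∧ s is false, so ¬s ∧ (□r ∧ s) is false.
      At 4: □r is false, s is true, so □r ∧ s is false.
    At 4: □r requires r at every successor {1, 4}.
      r fails at 1, so □r is false at 4.
Satisfying worlds: {0, 1, 3}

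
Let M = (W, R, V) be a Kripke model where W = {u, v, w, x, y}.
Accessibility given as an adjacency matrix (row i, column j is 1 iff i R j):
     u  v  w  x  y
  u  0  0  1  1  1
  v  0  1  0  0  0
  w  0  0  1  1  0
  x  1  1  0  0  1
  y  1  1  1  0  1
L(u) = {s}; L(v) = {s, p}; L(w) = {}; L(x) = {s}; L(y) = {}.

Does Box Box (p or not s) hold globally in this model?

Let φ = Box Box (p or not s). Evaluate φ at each world:
  u (successors {w, x, y}): φ is false.
  v (successors {v}): φ is true.
  w (successors {w, x}): φ is false.
  x (successors {u, v, y}): φ is false.
  y (successors {u, v, w, y}): φ is false.
Detail at u (counterexample):
  At u: Box Box (p or not s) requires Box (p or not s) at every successor {w, x, y}.
    Box (p or not s) fails at w, so Box Box (p or not s) is false at u.
      At w: Box (p or not s) requires p or not s at every successor {w, x}.
        p or not s fails at x, so Box (p or not s) is false at w.

No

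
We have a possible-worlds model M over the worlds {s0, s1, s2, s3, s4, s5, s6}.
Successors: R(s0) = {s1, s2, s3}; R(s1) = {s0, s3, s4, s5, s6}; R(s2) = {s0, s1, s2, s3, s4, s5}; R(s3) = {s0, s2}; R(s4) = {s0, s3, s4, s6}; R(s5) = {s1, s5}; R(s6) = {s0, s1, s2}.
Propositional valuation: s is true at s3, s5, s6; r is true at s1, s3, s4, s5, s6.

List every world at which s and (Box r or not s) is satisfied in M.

Let φ = s and (Box r or not s). Evaluate φ at each world:
  s0 (successors {s1, s2, s3}): φ is false.
  s1 (successors {s0, s3, s4, s5, s6}): φ is false.
  s2 (successors {s0, s1, s2, s3, s4, s5}): φ is false.
  s3 (successors {s0, s2}): φ is false.
  s4 (successors {s0, s3, s4, s6}): φ is false.
  s5 (successors {s1, s5}): φ is true.
  s6 (successors {s0, s1, s2}): φ is false.
For instance, at s5:
  At s5: s is true, Box r or not s is true, so s and (Box r or not s) is true.
    At s5: Box r is true, not s is false, so Box r or not s is true.
      At s5: Box r requires r at every successor {s1, s5}.
        At s1: r is true.
        At s5: r is true.
      So Box r is true at s5.
Satisfying worlds: {s5}

s5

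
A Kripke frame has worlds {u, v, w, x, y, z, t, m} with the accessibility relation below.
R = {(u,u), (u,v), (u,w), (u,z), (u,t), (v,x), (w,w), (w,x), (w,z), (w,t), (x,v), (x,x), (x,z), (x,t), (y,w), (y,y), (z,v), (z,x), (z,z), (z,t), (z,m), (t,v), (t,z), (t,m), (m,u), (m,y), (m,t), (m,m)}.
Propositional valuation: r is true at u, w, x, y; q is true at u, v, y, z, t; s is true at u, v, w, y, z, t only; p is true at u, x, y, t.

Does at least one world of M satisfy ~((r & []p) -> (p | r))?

Let φ = ~((r & []p) -> (p | r)). Evaluate φ at each world:
  u (successors {u, v, w, z, t}): φ is false.
  v (successors {x}): φ is false.
  w (successors {w, x, z, t}): φ is false.
  x (successors {v, x, z, t}): φ is false.
  y (successors {w, y}): φ is false.
  z (successors {v, x, z, t, m}): φ is false.
  t (successors {v, z, m}): φ is false.
  m (successors {u, y, t, m}): φ is false.
For instance, at u:
  At u: (r & []p) -> (p | r) is true, so ~((r & []p) -> (p | r)) is false.
    At u: r & []p is false, p | r is true, so (r & []p) -> (p | r) is true.
      At u: r is true, []p is false, so r & []p is false.

No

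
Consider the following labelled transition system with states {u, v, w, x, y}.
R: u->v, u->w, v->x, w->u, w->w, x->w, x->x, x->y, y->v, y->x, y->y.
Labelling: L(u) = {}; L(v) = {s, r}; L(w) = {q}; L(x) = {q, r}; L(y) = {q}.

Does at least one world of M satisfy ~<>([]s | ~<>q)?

Let φ = ~<>([]s | ~<>q). Evaluate φ at each world:
  u (successors {v, w}): φ is true.
  v (successors {x}): φ is true.
  w (successors {u, w}): φ is true.
  x (successors {w, x, y}): φ is true.
  y (successors {v, x, y}): φ is true.
Detail at u (witness):
  At u: <>([]s | ~<>q) is false, so ~<>([]s | ~<>q) is true.
    At u: <>([]s | ~<>q) requires []s | ~<>q at some successor in {v, w}.
      At v: []s | ~<>q is false.
      At w: []s | ~<>q is false.
    So <>([]s | ~<>q) is false at u.

Yes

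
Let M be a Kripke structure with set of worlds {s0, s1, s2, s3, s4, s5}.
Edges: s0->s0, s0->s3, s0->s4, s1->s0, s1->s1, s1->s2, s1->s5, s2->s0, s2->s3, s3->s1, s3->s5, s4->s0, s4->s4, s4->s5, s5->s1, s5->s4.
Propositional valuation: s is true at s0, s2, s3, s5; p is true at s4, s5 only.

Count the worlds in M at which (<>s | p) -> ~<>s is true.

Let φ = (<>s | p) -> ~<>s. Evaluate φ at each world:
  s0 (successors {s0, s3, s4}): φ is false.
  s1 (successors {s0, s1, s2, s5}): φ is false.
  s2 (successors {s0, s3}): φ is false.
  s3 (successors {s1, s5}): φ is false.
  s4 (successors {s0, s4, s5}): φ is false.
  s5 (successors {s1, s4}): φ is true.
For instance, at s0:
  At s0: <>s | p is true, ~<>s is false, so (<>s | p) -> ~<>s is false.
    At s0: <>s is true, p is false, so <>s | p is true.
      At s0: <>s requires s at some successor in {s0, s3, s4}.
        s holds at s0, so <>s is true at s0.
    At s0: <>s is true, so ~<>s is false.
      At s0: <>s requires s at some successor in {s0, s3, s4}.
        s holds at s0, so <>s is true at s0.
Satisfying worlds: {s5}

1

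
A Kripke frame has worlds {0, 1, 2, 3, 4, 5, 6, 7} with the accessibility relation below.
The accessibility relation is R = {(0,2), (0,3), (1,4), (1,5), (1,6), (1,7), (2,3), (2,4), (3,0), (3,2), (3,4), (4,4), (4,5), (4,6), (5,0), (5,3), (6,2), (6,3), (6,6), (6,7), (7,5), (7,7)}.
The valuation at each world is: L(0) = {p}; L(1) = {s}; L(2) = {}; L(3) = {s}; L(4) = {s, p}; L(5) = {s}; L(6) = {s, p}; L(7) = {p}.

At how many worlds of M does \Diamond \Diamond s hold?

8

Recall that \Diamond ψ holds at a world iff ψ holds at some accessible world.
Let φ = \Diamond \Diamond s. Evaluate φ at each world:
  0 (successors {2, 3}): φ is true.
  1 (successors {4, 5, 6, 7}): φ is true.
  2 (successors {3, 4}): φ is true.
  3 (successors {0, 2, 4}): φ is true.
  4 (successors {4, 5, 6}): φ is true.
  5 (successors {0, 3}): φ is true.
  6 (successors {2, 3, 6, 7}): φ is true.
  7 (successors {5, 7}): φ is true.
For instance, at 6:
  At 6: \Diamond \Diamond s requires \Diamond s at some successor in {2, 3, 6, 7}.
    \Diamond s holds at 2, so \Diamond \Diamond s is true at 6.
      At 2: \Diamond s requires s at some successor in {3, 4}.
        s holds at 3, so \Diamond s is true at 2.
Satisfying worlds: {0, 1, 2, 3, 4, 5, 6, 7}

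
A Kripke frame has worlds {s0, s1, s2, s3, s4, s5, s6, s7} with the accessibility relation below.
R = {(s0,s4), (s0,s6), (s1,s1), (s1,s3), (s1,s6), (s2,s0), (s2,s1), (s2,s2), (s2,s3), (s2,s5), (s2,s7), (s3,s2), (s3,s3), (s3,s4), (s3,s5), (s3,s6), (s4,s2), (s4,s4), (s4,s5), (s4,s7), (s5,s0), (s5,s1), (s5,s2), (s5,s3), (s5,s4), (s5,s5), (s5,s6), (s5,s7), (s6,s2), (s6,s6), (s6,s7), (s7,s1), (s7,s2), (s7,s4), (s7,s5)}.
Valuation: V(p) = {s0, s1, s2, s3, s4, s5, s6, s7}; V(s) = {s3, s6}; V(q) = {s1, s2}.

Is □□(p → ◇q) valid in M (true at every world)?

No

Recall that □ψ holds at a world iff ψ holds at every accessible world, and ◇ψ holds iff ψ holds at some accessible world.
Let φ = □□(p → ◇q). Evaluate φ at each world:
  s0 (successors {s4, s6}): φ is true.
  s1 (successors {s1, s3, s6}): φ is true.
  s2 (successors {s0, s1, s2, s3, s5, s7}): φ is false.
  s3 (successors {s2, s3, s4, s5, s6}): φ is false.
  s4 (successors {s2, s4, s5, s7}): φ is false.
  s5 (successors {s0, s1, s2, s3, s4, s5, s6, s7}): φ is false.
  s6 (successors {s2, s6, s7}): φ is false.
  s7 (successors {s1, s2, s4, s5}): φ is false.
Detail at s2 (counterexample):
  At s2: □□(p → ◇q) requires □(p → ◇q) at every successor {s0, s1, s2, s3, s5, s7}.
    □(p → ◇q) fails at s2, so □□(p → ◇q) is false at s2.
      At s2: □(p → ◇q) requires p → ◇q at every successor {s0, s1, s2, s3, s5, s7}.
        p → ◇q fails at s0, so □(p → ◇q) is false at s2.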